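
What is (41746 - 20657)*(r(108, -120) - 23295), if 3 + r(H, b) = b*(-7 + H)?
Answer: -746930202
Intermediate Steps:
r(H, b) = -3 + b*(-7 + H)
(41746 - 20657)*(r(108, -120) - 23295) = (41746 - 20657)*((-3 - 7*(-120) + 108*(-120)) - 23295) = 21089*((-3 + 840 - 12960) - 23295) = 21089*(-12123 - 23295) = 21089*(-35418) = -746930202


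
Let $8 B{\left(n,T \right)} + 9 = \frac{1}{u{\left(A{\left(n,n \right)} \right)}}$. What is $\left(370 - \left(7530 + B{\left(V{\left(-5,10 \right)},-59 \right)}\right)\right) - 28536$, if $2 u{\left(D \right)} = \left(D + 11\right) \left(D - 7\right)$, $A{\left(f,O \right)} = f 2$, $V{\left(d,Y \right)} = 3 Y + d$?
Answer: $- \frac{749021259}{20984} \approx -35695.0$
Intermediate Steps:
$V{\left(d,Y \right)} = d + 3 Y$
$A{\left(f,O \right)} = 2 f$
$u{\left(D \right)} = \frac{\left(-7 + D\right) \left(11 + D\right)}{2}$ ($u{\left(D \right)} = \frac{\left(D + 11\right) \left(D - 7\right)}{2} = \frac{\left(11 + D\right) \left(-7 + D\right)}{2} = \frac{\left(-7 + D\right) \left(11 + D\right)}{2}$)
$B{\left(n,T \right)} = - \frac{9}{8} + \frac{1}{8 \left(- \frac{77}{2} + 2 n^{2} + 4 n\right)}$ ($B{\left(n,T \right)} = - \frac{9}{8} + \frac{1}{8 \left(- \frac{77}{2} + \frac{\left(2 n\right)^{2}}{2} + 2 \cdot 2 n\right)} = - \frac{9}{8} + \frac{1}{8 \left(- \frac{77}{2} + \frac{4 n^{2}}{2} + 4 n\right)} = - \frac{9}{8} + \frac{1}{8 \left(- \frac{77}{2} + 2 n^{2} + 4 n\right)}$)
$\left(370 - \left(7530 + B{\left(V{\left(-5,10 \right)},-59 \right)}\right)\right) - 28536 = \left(370 - \left(7530 + \frac{695 - 72 \left(-5 + 3 \cdot 10\right) - 36 \left(-5 + 3 \cdot 10\right)^{2}}{8 \left(-77 + 4 \left(-5 + 3 \cdot 10\right)^{2} + 8 \left(-5 + 3 \cdot 10\right)\right)}\right)\right) - 28536 = \left(370 - \left(7530 + \frac{695 - 72 \left(-5 + 30\right) - 36 \left(-5 + 30\right)^{2}}{8 \left(-77 + 4 \left(-5 + 30\right)^{2} + 8 \left(-5 + 30\right)\right)}\right)\right) - 28536 = \left(370 - \left(7530 + \frac{695 - 1800 - 36 \cdot 25^{2}}{8 \left(-77 + 4 \cdot 25^{2} + 8 \cdot 25\right)}\right)\right) - 28536 = \left(370 - \left(7530 + \frac{695 - 1800 - 22500}{8 \left(-77 + 4 \cdot 625 + 200\right)}\right)\right) - 28536 = \left(370 - \left(7530 + \frac{695 - 1800 - 22500}{8 \left(-77 + 2500 + 200\right)}\right)\right) - 28536 = \left(370 - \left(7530 + \frac{1}{8} \cdot \frac{1}{2623} \left(-23605\right)\right)\right) - 28536 = \left(370 - \frac{157985915}{20984}\right) - 28536 = - \frac{150221835}{20984} - 28536 = - \frac{749021259}{20984}$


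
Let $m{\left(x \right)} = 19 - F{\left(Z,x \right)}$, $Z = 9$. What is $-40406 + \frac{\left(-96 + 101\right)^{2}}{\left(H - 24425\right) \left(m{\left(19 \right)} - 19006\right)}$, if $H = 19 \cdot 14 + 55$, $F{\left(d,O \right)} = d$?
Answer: $- \frac{18501082471079}{457879584} \approx -40406.0$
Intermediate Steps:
$H = 321$ ($H = 266 + 55 = 321$)
$m{\left(x \right)} = 10$ ($m{\left(x \right)} = 19 - 9 = 10$)
$-40406 + \frac{\left(-96 + 101\right)^{2}}{\left(H - 24425\right) \left(m{\left(19 \right)} - 19006\right)} = -40406 + \frac{\left(-96 + 101\right)^{2}}{\left(321 - 24425\right) \left(10 - 19006\right)} = -40406 + \frac{5^{2}}{\left(-24104\right) \left(-18996\right)} = -40406 + \frac{25}{457879584} = - \frac{18501082471079}{457879584}$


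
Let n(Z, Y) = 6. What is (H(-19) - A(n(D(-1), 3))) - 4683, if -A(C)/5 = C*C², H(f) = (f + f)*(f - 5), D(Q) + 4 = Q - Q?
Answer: -2691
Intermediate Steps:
D(Q) = -4 (D(Q) = -4 + (Q - Q) = -4 + 0 = -4)
H(f) = 2*f*(-5 + f) (H(f) = (2*f)*(-5 + f) = 2*f*(-5 + f))
A(C) = -5*C³ (A(C) = -5*C*C² = -5*C³)
(H(-19) - A(n(D(-1), 3))) - 4683 = (2*(-19)*(-5 - 19) - (-5)*6³) - 4683 = (2*(-19)*(-24) - (-5)*216) - 4683 = (912 - 1*(-1080)) - 4683 = (912 + 1080) - 4683 = 1992 - 4683 = -2691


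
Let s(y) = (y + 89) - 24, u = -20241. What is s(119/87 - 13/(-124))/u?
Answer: -717107/218359908 ≈ -0.0032841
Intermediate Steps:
s(y) = 65 + y (s(y) = (89 + y) - 24 = 65 + y)
s(119/87 - 13/(-124))/u = (65 + (119/87 - 13/(-124)))/(-20241) = (65 + (119*(1/87) - 13*(-1/124)))*(-1/20241) = (65 + (119/87 + 13/124))*(-1/20241) = (65 + 15887/10788)*(-1/20241) = (717107/10788)*(-1/20241) = -717107/218359908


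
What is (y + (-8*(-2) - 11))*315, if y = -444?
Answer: -138285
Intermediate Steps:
(y + (-8*(-2) - 11))*315 = (-444 + (-8*(-2) - 11))*315 = (-444 + (16 - 11))*315 = (-444 + 5)*315 = -439*315 = -138285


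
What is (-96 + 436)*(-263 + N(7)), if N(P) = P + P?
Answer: -84660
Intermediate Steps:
N(P) = 2*P
(-96 + 436)*(-263 + N(7)) = (-96 + 436)*(-263 + 2*7) = 340*(-263 + 14) = 340*(-249) = -84660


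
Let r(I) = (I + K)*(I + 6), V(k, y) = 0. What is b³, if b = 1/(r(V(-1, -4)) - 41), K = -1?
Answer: -1/103823 ≈ -9.6318e-6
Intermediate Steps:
r(I) = (-1 + I)*(6 + I) (r(I) = (I - 1)*(I + 6) = (-1 + I)*(6 + I))
b = -1/47 (b = 1/((-6 + 0² + 5*0) - 41) = 1/((-6 + 0 + 0) - 41) = 1/(-6 - 41) = 1/(-47) = -1/47 ≈ -0.021277)
b³ = (-1/47)³ = -1/103823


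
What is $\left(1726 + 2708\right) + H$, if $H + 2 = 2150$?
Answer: $6582$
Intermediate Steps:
$H = 2148$ ($H = -2 + 2150 = 2148$)
$\left(1726 + 2708\right) + H = \left(1726 + 2708\right) + 2148 = 4434 + 2148 = 6582$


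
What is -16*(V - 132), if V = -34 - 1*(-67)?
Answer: 1584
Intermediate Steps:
V = 33 (V = -34 + 67 = 33)
-16*(V - 132) = -16*(33 - 132) = -16*(-99) = 1584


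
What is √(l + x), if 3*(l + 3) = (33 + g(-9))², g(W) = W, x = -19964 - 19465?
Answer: 6*I*√1090 ≈ 198.09*I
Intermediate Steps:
x = -39429
l = 189 (l = -3 + (33 - 9)²/3 = -3 + (⅓)*24² = -3 + (⅓)*576 = -3 + 192 = 189)
√(l + x) = √(189 - 39429) = √(-39240) = 6*I*√1090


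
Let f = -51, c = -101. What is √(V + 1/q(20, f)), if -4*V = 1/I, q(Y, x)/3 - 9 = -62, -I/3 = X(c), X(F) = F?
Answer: I*√7338963/32118 ≈ 0.084347*I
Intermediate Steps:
I = 303 (I = -3*(-101) = 303)
q(Y, x) = -159 (q(Y, x) = 27 + 3*(-62) = 27 - 186 = -159)
V = -1/1212 (V = -¼/303 = -¼*1/303 = -1/1212 ≈ -0.00082508)
√(V + 1/q(20, f)) = √(-1/1212 + 1/(-159)) = √(-1/1212 - 1/159) = √(-457/64236) = I*√7338963/32118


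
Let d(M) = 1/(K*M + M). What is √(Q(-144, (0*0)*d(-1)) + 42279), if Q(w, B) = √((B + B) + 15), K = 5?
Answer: √(42279 + √15) ≈ 205.63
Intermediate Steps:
d(M) = 1/(6*M) (d(M) = 1/(5*M + M) = 1/(6*M))
Q(w, B) = √(15 + 2*B) (Q(w, B) = √(2*B + 15) = √(15 + 2*B))
√(Q(-144, (0*0)*d(-1)) + 42279) = √(√(15 + 2*((0*0)*((⅙)/(-1)))) + 42279) = √(√(15 + 2*(0*((⅙)*(-1)))) + 42279) = √(√(15 + 2*(0*(-⅙))) + 42279) = √(√(15 + 2*0) + 42279) = √(√(15 + 0) + 42279) = √(√15 + 42279) = √(42279 + √15)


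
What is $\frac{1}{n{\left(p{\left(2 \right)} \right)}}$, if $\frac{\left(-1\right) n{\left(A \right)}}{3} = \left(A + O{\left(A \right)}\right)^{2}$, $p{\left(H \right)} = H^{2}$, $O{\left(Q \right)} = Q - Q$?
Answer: $- \frac{1}{48} \approx -0.020833$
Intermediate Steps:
$O{\left(Q \right)} = 0$
$n{\left(A \right)} = - 3 A^{2}$ ($n{\left(A \right)} = - 3 \left(A + 0\right)^{2} = - 3 A^{2}$)
$\frac{1}{n{\left(p{\left(2 \right)} \right)}} = \frac{1}{\left(-3\right) \left(2^{2}\right)^{2}} = \frac{1}{\left(-3\right) 4^{2}} = \frac{1}{\left(-3\right) 16} = \frac{1}{-48} = - \frac{1}{48}$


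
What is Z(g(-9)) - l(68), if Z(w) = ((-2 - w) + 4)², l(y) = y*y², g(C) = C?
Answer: -314311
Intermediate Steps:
l(y) = y³
Z(w) = (2 - w)²
Z(g(-9)) - l(68) = (-2 - 9)² - 1*68³ = (-11)² - 1*314432 = 121 - 314432 = -314311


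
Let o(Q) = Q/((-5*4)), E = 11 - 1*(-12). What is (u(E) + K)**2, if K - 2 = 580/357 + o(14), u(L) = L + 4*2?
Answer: 14667874321/12744900 ≈ 1150.9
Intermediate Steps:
E = 23 (E = 11 + 12 = 23)
o(Q) = -Q/20 (o(Q) = Q/(-20) = Q*(-1/20) = -Q/20)
u(L) = 8 + L (u(L) = L + 8 = 8 + L)
K = 10441/3570 (K = 2 + (580/357 - 1/20*14) = 2 + (580*(1/357) - 7/10) = 2 + (580/357 - 7/10) = 2 + 3301/3570 = 10441/3570 ≈ 2.9246)
(u(E) + K)**2 = ((8 + 23) + 10441/3570)**2 = (31 + 10441/3570)**2 = (121111/3570)**2 = 14667874321/12744900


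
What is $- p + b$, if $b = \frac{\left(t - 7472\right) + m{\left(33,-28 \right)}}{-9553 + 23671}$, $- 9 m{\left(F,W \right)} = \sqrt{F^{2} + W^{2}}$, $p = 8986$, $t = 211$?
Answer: $- \frac{126871609}{14118} - \frac{\sqrt{1873}}{127062} \approx -8986.5$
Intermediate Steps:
$m{\left(F,W \right)} = - \frac{\sqrt{F^{2} + W^{2}}}{9}$
$b = - \frac{7261}{14118} - \frac{\sqrt{1873}}{127062}$ ($b = \frac{\left(211 - 7472\right) - \frac{\sqrt{33^{2} + \left(-28\right)^{2}}}{9}}{-9553 + 23671} = \frac{-7261 - \frac{\sqrt{1089 + 784}}{9}}{14118} = \left(-7261 - \frac{\sqrt{1873}}{9}\right) \frac{1}{14118} = - \frac{7261}{14118} - \frac{\sqrt{1873}}{127062} \approx -0.51465$)
$- p + b = \left(-1\right) 8986 - \left(\frac{7261}{14118} + \frac{\sqrt{1873}}{127062}\right) = -8986 - \left(\frac{7261}{14118} + \frac{\sqrt{1873}}{127062}\right) = - \frac{126871609}{14118} - \frac{\sqrt{1873}}{127062}$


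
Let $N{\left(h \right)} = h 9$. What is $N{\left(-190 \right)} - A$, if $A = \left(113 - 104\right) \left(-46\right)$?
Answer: $-1296$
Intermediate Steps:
$N{\left(h \right)} = 9 h$
$A = -414$ ($A = 9 \left(-46\right) = -414$)
$N{\left(-190 \right)} - A = 9 \left(-190\right) - -414 = -1710 + 414 = -1296$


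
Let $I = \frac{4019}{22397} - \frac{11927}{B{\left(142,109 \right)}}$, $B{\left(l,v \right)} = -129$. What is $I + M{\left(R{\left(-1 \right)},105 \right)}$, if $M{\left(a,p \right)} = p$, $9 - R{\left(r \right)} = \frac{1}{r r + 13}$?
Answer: $\frac{571014835}{2889213} \approx 197.64$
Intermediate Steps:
$R{\left(r \right)} = 9 - \frac{1}{13 + r^{2}}$ ($R{\left(r \right)} = 9 - \frac{1}{r r + 13} = 9 - \frac{1}{r^{2} + 13} = 9 - \frac{1}{13 + r^{2}}$)
$I = \frac{267647470}{2889213}$ ($I = \frac{4019}{22397} - \frac{11927}{-129} = 4019 \cdot \frac{1}{22397} - - \frac{11927}{129} = \frac{4019}{22397} + \frac{11927}{129} = \frac{267647470}{2889213} \approx 92.637$)
$I + M{\left(R{\left(-1 \right)},105 \right)} = \frac{267647470}{2889213} + 105 = \frac{571014835}{2889213}$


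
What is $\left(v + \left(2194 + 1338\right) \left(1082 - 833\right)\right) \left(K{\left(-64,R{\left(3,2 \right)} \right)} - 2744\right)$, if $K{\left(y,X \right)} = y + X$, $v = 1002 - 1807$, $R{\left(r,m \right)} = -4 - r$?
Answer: $-2473436345$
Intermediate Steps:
$v = -805$
$K{\left(y,X \right)} = X + y$
$\left(v + \left(2194 + 1338\right) \left(1082 - 833\right)\right) \left(K{\left(-64,R{\left(3,2 \right)} \right)} - 2744\right) = \left(-805 + \left(2194 + 1338\right) \left(1082 - 833\right)\right) \left(\left(\left(-4 - 3\right) - 64\right) - 2744\right) = \left(-805 + 3532 \cdot 249\right) \left(\left(\left(-4 - 3\right) - 64\right) - 2744\right) = \left(-805 + 879468\right) \left(\left(-7 - 64\right) - 2744\right) = 878663 \left(-71 - 2744\right) = 878663 \left(-2815\right) = -2473436345$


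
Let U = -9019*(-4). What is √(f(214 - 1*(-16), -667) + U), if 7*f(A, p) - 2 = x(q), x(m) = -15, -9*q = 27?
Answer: √1767633/7 ≈ 189.93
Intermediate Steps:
q = -3 (q = -⅑*27 = -3)
U = 36076
f(A, p) = -13/7 (f(A, p) = 2/7 + (⅐)*(-15) = 2/7 - 15/7 = -13/7)
√(f(214 - 1*(-16), -667) + U) = √(-13/7 + 36076) = √(252519/7) = √1767633/7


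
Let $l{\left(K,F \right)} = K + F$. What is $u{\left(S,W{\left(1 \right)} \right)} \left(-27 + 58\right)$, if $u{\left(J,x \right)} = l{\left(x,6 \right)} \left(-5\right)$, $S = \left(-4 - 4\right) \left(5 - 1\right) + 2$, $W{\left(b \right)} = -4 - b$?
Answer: $-155$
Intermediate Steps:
$l{\left(K,F \right)} = F + K$
$S = -30$ ($S = \left(-8\right) 4 + 2 = -32 + 2 = -30$)
$u{\left(J,x \right)} = -30 - 5 x$ ($u{\left(J,x \right)} = \left(6 + x\right) \left(-5\right) = -30 - 5 x$)
$u{\left(S,W{\left(1 \right)} \right)} \left(-27 + 58\right) = \left(-30 - 5 \left(-4 - 1\right)\right) \left(-27 + 58\right) = \left(-30 - 5 \left(-4 - 1\right)\right) 31 = \left(-30 - -25\right) 31 = \left(-30 + 25\right) 31 = \left(-5\right) 31 = -155$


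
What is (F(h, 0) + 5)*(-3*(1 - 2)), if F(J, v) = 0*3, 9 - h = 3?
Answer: 15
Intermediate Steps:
h = 6 (h = 9 - 1*3 = 9 - 3 = 6)
F(J, v) = 0
(F(h, 0) + 5)*(-3*(1 - 2)) = (0 + 5)*(-3*(1 - 2)) = 5*(-3*(-1)) = 5*3 = 15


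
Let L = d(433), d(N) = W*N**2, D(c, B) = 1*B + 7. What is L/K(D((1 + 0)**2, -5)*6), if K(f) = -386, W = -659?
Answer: 123555251/386 ≈ 3.2009e+5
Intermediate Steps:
D(c, B) = 7 + B (D(c, B) = B + 7 = 7 + B)
d(N) = -659*N**2
L = -123555251 (L = -659*433**2 = -659*187489 = -123555251)
L/K(D((1 + 0)**2, -5)*6) = -123555251/(-386) = -123555251*(-1/386) = 123555251/386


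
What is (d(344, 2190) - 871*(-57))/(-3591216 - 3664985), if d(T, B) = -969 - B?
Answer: -46488/7256201 ≈ -0.0064067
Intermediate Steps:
(d(344, 2190) - 871*(-57))/(-3591216 - 3664985) = ((-969 - 1*2190) - 871*(-57))/(-3591216 - 3664985) = ((-969 - 2190) - 1*(-49647))/(-7256201) = (-3159 + 49647)*(-1/7256201) = 46488*(-1/7256201) = -46488/7256201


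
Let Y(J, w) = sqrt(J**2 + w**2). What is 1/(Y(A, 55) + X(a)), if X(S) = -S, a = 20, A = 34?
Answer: 20/3781 + sqrt(4181)/3781 ≈ 0.022391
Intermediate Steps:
1/(Y(A, 55) + X(a)) = 1/(sqrt(34**2 + 55**2) - 1*20) = 1/(sqrt(1156 + 3025) - 20) = 1/(sqrt(4181) - 20) = 1/(-20 + sqrt(4181))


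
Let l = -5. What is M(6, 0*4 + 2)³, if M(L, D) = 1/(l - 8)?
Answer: -1/2197 ≈ -0.00045517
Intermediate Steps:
M(L, D) = -1/13 (M(L, D) = 1/(-5 - 8) = 1/(-13) = -1/13)
M(6, 0*4 + 2)³ = (-1/13)³ = -1/2197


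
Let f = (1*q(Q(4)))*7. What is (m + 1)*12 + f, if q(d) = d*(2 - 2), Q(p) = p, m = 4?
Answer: 60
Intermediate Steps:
q(d) = 0 (q(d) = d*0 = 0)
f = 0 (f = (1*0)*7 = 0*7 = 0)
(m + 1)*12 + f = (4 + 1)*12 + 0 = 5*12 + 0 = 60 + 0 = 60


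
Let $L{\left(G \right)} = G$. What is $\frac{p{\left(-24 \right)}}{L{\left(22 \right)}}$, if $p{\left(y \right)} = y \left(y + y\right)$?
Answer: $\frac{576}{11} \approx 52.364$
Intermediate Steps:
$p{\left(y \right)} = 2 y^{2}$ ($p{\left(y \right)} = y 2 y = 2 y^{2}$)
$\frac{p{\left(-24 \right)}}{L{\left(22 \right)}} = \frac{2 \left(-24\right)^{2}}{22} = 2 \cdot 576 \cdot \frac{1}{22} = 1152 \cdot \frac{1}{22} = \frac{576}{11}$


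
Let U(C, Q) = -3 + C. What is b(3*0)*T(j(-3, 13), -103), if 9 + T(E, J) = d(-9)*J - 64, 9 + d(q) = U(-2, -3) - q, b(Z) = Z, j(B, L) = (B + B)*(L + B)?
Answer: 0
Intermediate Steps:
j(B, L) = 2*B*(B + L) (j(B, L) = (2*B)*(B + L) = 2*B*(B + L))
d(q) = -14 - q (d(q) = -9 + ((-3 - 2) - q) = -9 + (-5 - q) = -14 - q)
T(E, J) = -73 - 5*J (T(E, J) = -9 + ((-14 - 1*(-9))*J - 64) = -9 + ((-14 + 9)*J - 64) = -9 + (-5*J - 64) = -9 + (-64 - 5*J) = -73 - 5*J)
b(3*0)*T(j(-3, 13), -103) = (3*0)*(-73 - 5*(-103)) = 0*(-73 + 515) = 0*442 = 0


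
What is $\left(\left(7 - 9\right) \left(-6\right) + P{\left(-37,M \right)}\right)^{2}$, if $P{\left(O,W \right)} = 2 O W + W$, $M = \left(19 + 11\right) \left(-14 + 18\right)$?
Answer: $76527504$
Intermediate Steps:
$M = 120$ ($M = 30 \cdot 4 = 120$)
$P{\left(O,W \right)} = W + 2 O W$ ($P{\left(O,W \right)} = 2 O W + W = W + 2 O W$)
$\left(\left(7 - 9\right) \left(-6\right) + P{\left(-37,M \right)}\right)^{2} = \left(\left(7 - 9\right) \left(-6\right) + 120 \left(1 + 2 \left(-37\right)\right)\right)^{2} = \left(\left(-2\right) \left(-6\right) + 120 \left(1 - 74\right)\right)^{2} = \left(12 + 120 \left(-73\right)\right)^{2} = \left(12 - 8760\right)^{2} = \left(-8748\right)^{2} = 76527504$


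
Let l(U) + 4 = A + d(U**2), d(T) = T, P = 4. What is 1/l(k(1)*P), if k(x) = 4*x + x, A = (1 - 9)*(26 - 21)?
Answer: 1/356 ≈ 0.0028090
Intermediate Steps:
A = -40 (A = -8*5 = -40)
k(x) = 5*x
l(U) = -44 + U**2 (l(U) = -4 + (-40 + U**2) = -44 + U**2)
1/l(k(1)*P) = 1/(-44 + ((5*1)*4)**2) = 1/(-44 + (5*4)**2) = 1/(-44 + 20**2) = 1/(-44 + 400) = 1/356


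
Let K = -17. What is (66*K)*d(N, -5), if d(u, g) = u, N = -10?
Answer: 11220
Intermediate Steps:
(66*K)*d(N, -5) = (66*(-17))*(-10) = -1122*(-10) = 11220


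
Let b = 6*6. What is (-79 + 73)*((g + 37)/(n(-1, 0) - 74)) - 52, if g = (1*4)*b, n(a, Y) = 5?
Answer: -834/23 ≈ -36.261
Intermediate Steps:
b = 36
g = 144 (g = (1*4)*36 = 4*36 = 144)
(-79 + 73)*((g + 37)/(n(-1, 0) - 74)) - 52 = (-79 + 73)*((144 + 37)/(5 - 74)) - 52 = -1086/(-69) - 52 = -1086*(-1)/69 - 52 = -6*(-181/69) - 52 = 362/23 - 52 = -834/23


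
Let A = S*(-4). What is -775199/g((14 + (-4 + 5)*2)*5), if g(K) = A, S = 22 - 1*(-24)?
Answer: 775199/184 ≈ 4213.0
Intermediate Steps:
S = 46 (S = 22 + 24 = 46)
A = -184 (A = 46*(-4) = -184)
g(K) = -184
-775199/g((14 + (-4 + 5)*2)*5) = -775199/(-184) = -775199*(-1/184) = 775199/184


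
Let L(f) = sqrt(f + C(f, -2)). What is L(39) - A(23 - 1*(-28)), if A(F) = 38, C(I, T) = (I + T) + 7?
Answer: -38 + sqrt(83) ≈ -28.890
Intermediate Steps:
C(I, T) = 7 + I + T
L(f) = sqrt(5 + 2*f) (L(f) = sqrt(f + (7 + f - 2)) = sqrt(f + (5 + f)) = sqrt(5 + 2*f))
L(39) - A(23 - 1*(-28)) = sqrt(5 + 2*39) - 1*38 = sqrt(5 + 78) - 38 = sqrt(83) - 38 = -38 + sqrt(83)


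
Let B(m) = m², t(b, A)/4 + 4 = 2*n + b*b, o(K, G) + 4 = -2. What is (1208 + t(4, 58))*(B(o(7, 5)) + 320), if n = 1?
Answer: 449984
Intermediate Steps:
o(K, G) = -6 (o(K, G) = -4 - 2 = -6)
t(b, A) = -8 + 4*b² (t(b, A) = -16 + 4*(2*1 + b*b) = -16 + 4*(2 + b²) = -16 + (8 + 4*b²) = -8 + 4*b²)
(1208 + t(4, 58))*(B(o(7, 5)) + 320) = (1208 + (-8 + 4*4²))*((-6)² + 320) = (1208 + (-8 + 4*16))*(36 + 320) = (1208 + (-8 + 64))*356 = (1208 + 56)*356 = 1264*356 = 449984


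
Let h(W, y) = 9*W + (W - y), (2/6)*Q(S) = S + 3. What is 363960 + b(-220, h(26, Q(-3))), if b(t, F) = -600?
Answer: 363360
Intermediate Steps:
Q(S) = 9 + 3*S (Q(S) = 3*(S + 3) = 3*(3 + S) = 9 + 3*S)
h(W, y) = -y + 10*W
363960 + b(-220, h(26, Q(-3))) = 363960 - 600 = 363360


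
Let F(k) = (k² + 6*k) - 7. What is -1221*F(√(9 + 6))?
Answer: -9768 - 7326*√15 ≈ -38142.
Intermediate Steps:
F(k) = -7 + k² + 6*k
-1221*F(√(9 + 6)) = -1221*(-7 + (√(9 + 6))² + 6*√(9 + 6)) = -1221*(-7 + (√15)² + 6*√15) = -1221*(-7 + 15 + 6*√15) = -1221*(8 + 6*√15) = -9768 - 7326*√15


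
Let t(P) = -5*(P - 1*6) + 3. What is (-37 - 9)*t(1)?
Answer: -1288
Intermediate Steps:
t(P) = 33 - 5*P (t(P) = -5*(P - 6) + 3 = -5*(-6 + P) + 3 = (30 - 5*P) + 3 = 33 - 5*P)
(-37 - 9)*t(1) = (-37 - 9)*(33 - 5*1) = -46*(33 - 5) = -46*28 = -1288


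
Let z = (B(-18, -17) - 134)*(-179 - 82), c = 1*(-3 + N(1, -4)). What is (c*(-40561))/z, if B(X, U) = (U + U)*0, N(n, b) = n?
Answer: 40561/17487 ≈ 2.3195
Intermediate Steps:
B(X, U) = 0 (B(X, U) = (2*U)*0 = 0)
c = -2 (c = 1*(-3 + 1) = 1*(-2) = -2)
z = 34974 (z = (0 - 134)*(-179 - 82) = -134*(-261) = 34974)
(c*(-40561))/z = -2*(-40561)/34974 = 81122*(1/34974) = 40561/17487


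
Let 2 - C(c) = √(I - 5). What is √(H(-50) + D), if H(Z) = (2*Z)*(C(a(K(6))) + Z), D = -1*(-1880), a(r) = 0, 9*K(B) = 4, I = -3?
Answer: 2*√(1670 + 50*I*√2) ≈ 81.75 + 1.7299*I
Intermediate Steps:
K(B) = 4/9 (K(B) = (⅑)*4 = 4/9)
D = 1880
C(c) = 2 - 2*I*√2 (C(c) = 2 - √(-3 - 5) = 2 - √(-8) = 2 - 2*I*√2)
H(Z) = 2*Z*(2 + Z - 2*I*√2) (H(Z) = (2*Z)*((2 - 2*I*√2) + Z) = (2*Z)*(2 + Z - 2*I*√2) = 2*Z*(2 + Z - 2*I*√2))
√(H(-50) + D) = √(2*(-50)*(2 - 50 - 2*I*√2) + 1880) = √(2*(-50)*(-48 - 2*I*√2) + 1880) = √((4800 + 200*I*√2) + 1880) = √(6680 + 200*I*√2)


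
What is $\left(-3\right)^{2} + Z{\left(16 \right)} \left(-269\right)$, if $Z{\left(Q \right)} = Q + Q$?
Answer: $-8599$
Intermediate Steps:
$Z{\left(Q \right)} = 2 Q$
$\left(-3\right)^{2} + Z{\left(16 \right)} \left(-269\right) = \left(-3\right)^{2} + 2 \cdot 16 \left(-269\right) = 9 + 32 \left(-269\right) = 9 - 8608 = -8599$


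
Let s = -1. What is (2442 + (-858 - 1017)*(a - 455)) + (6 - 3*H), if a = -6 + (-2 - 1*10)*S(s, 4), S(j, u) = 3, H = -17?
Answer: 934374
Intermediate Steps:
a = -42 (a = -6 + (-2 - 1*10)*3 = -6 + (-2 - 10)*3 = -6 - 12*3 = -6 - 36 = -42)
(2442 + (-858 - 1017)*(a - 455)) + (6 - 3*H) = (2442 + (-858 - 1017)*(-42 - 455)) + (6 - 3*(-17)) = (2442 - 1875*(-497)) + (6 + 51) = (2442 + 931875) + 57 = 934317 + 57 = 934374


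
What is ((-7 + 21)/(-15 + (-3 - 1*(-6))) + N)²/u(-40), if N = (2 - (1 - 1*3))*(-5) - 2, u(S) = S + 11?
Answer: -19321/1044 ≈ -18.507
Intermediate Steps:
u(S) = 11 + S
N = -22 (N = (2 - (1 - 3))*(-5) - 2 = (2 - 1*(-2))*(-5) - 2 = (2 + 2)*(-5) - 2 = 4*(-5) - 2 = -20 - 2 = -22)
((-7 + 21)/(-15 + (-3 - 1*(-6))) + N)²/u(-40) = ((-7 + 21)/(-15 + (-3 - 1*(-6))) - 22)²/(11 - 40) = (14/(-15 + (-3 + 6)) - 22)²/(-29) = (14/(-15 + 3) - 22)²*(-1/29) = (14/(-12) - 22)²*(-1/29) = (14*(-1/12) - 22)²*(-1/29) = (-7/6 - 22)²*(-1/29) = (-139/6)²*(-1/29) = (19321/36)*(-1/29) = -19321/1044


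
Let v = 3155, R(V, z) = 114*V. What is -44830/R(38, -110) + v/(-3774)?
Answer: -2539665/227069 ≈ -11.185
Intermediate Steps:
-44830/R(38, -110) + v/(-3774) = -44830/(114*38) + 3155/(-3774) = -44830/4332 + 3155*(-1/3774) = -44830*1/4332 - 3155/3774 = -22415/2166 - 3155/3774 = -2539665/227069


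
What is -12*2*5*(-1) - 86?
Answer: 34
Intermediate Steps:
-12*2*5*(-1) - 86 = -120*(-1) - 86 = -12*(-10) - 86 = 120 - 86 = 34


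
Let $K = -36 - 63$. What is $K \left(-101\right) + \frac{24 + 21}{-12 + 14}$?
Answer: $\frac{20043}{2} \approx 10022.0$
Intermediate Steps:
$K = -99$
$K \left(-101\right) + \frac{24 + 21}{-12 + 14} = \left(-99\right) \left(-101\right) + \frac{24 + 21}{-12 + 14} = 9999 + \frac{45}{2} = \frac{20043}{2}$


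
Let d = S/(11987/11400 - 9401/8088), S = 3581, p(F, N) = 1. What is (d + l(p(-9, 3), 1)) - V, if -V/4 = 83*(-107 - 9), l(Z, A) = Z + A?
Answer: -1256550015/17744 ≈ -70816.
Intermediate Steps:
l(Z, A) = A + Z
d = -573228575/17744 (d = 3581/(11987/11400 - 9401/8088) = 3581/(-17744/160075) = 3581*(-160075/17744) = -573228575/17744 ≈ -32306.)
V = 38512 (V = -332*(-107 - 9) = -332*(-116) = -4*(-9628) = 38512)
(d + l(p(-9, 3), 1)) - V = (-573228575/17744 + (1 + 1)) - 1*38512 = (-573228575/17744 + 2) - 38512 = -573193087/17744 - 38512 = -1256550015/17744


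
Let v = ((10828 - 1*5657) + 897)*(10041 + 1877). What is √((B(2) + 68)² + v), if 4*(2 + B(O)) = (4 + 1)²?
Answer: √1157178305/4 ≈ 8504.3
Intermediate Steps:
v = 72318424 (v = ((10828 - 5657) + 897)*11918 = (5171 + 897)*11918 = 6068*11918 = 72318424)
B(O) = 17/4 (B(O) = -2 + (4 + 1)²/4 = -2 + (¼)*5² = -2 + (¼)*25 = -2 + 25/4 = 17/4)
√((B(2) + 68)² + v) = √((17/4 + 68)² + 72318424) = √((289/4)² + 72318424) = √(83521/16 + 72318424) = √(1157178305/16) = √1157178305/4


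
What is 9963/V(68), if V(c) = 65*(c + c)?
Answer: 9963/8840 ≈ 1.1270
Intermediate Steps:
V(c) = 130*c (V(c) = 65*(2*c) = 130*c)
9963/V(68) = 9963/((130*68)) = 9963/8840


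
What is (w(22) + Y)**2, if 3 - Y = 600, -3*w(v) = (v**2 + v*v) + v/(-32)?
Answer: 216413521/256 ≈ 8.4537e+5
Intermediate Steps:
w(v) = -2*v**2/3 + v/96 (w(v) = -((v**2 + v*v) + v/(-32))/3 = -((v**2 + v**2) + v*(-1/32))/3 = -(2*v**2 - v/32)/3 = -2*v**2/3 + v/96)
Y = -597 (Y = 3 - 1*600 = 3 - 600 = -597)
(w(22) + Y)**2 = ((1/96)*22*(1 - 64*22) - 597)**2 = ((1/96)*22*(1 - 1408) - 597)**2 = ((1/96)*22*(-1407) - 597)**2 = (-5159/16 - 597)**2 = (-14711/16)**2 = 216413521/256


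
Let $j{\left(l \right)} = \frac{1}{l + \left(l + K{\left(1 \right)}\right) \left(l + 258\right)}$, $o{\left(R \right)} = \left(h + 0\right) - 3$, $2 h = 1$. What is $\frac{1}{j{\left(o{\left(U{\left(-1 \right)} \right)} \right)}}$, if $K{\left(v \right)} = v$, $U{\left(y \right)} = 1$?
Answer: $- \frac{1543}{4} \approx -385.75$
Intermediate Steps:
$h = \frac{1}{2}$ ($h = \frac{1}{2} \cdot 1 = \frac{1}{2} \approx 0.5$)
$o{\left(R \right)} = - \frac{5}{2}$ ($o{\left(R \right)} = \left(\frac{1}{2} + 0\right) - 3 = \frac{1}{2} - 3 = - \frac{5}{2}$)
$j{\left(l \right)} = \frac{1}{l + \left(1 + l\right) \left(258 + l\right)}$ ($j{\left(l \right)} = \frac{1}{l + \left(l + 1\right) \left(l + 258\right)} = \frac{1}{l + \left(1 + l\right) \left(258 + l\right)}$)
$\frac{1}{j{\left(o{\left(U{\left(-1 \right)} \right)} \right)}} = \frac{1}{\frac{1}{258 + \left(- \frac{5}{2}\right)^{2} + 260 \left(- \frac{5}{2}\right)}} = \frac{1}{\frac{1}{258 + \frac{25}{4} - 650}} = \frac{1}{\frac{1}{- \frac{1543}{4}}} = \frac{1}{- \frac{4}{1543}} = - \frac{1543}{4}$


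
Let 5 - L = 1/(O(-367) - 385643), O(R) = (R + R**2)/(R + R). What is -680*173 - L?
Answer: -45390499771/385826 ≈ -1.1765e+5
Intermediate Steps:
O(R) = (R + R**2)/(2*R) (O(R) = (R + R**2)/((2*R)) = (R + R**2)*(1/(2*R)) = (R + R**2)/(2*R))
L = 1929131/385826 (L = 5 - 1/((1/2 + (1/2)*(-367)) - 385643) = 5 - 1/((1/2 - 367/2) - 385643) = 5 - 1/(-183 - 385643) = 5 - 1/(-385826) = 5 - 1*(-1/385826) = 5 + 1/385826 = 1929131/385826 ≈ 5.0000)
-680*173 - L = -680*173 - 1*1929131/385826 = -117640 - 1929131/385826 = -45390499771/385826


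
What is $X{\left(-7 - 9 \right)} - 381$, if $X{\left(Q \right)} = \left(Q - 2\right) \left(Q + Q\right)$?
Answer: $195$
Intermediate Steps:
$X{\left(Q \right)} = 2 Q \left(-2 + Q\right)$ ($X{\left(Q \right)} = \left(-2 + Q\right) 2 Q = 2 Q \left(-2 + Q\right)$)
$X{\left(-7 - 9 \right)} - 381 = 2 \left(-7 - 9\right) \left(-2 - 16\right) - 381 = 2 \left(-16\right) \left(-2 - 16\right) - 381 = 2 \left(-16\right) \left(-18\right) - 381 = 576 - 381 = 195$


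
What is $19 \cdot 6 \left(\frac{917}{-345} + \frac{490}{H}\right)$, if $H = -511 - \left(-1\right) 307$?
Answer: $- \frac{1127707}{1955} \approx -576.83$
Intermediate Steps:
$H = -204$ ($H = -511 - -307 = -511 + 307 = -204$)
$19 \cdot 6 \left(\frac{917}{-345} + \frac{490}{H}\right) = 19 \cdot 6 \left(\frac{917}{-345} + \frac{490}{-204}\right) = 114 \left(917 \left(- \frac{1}{345}\right) + 490 \left(- \frac{1}{204}\right)\right) = 114 \left(- \frac{917}{345} - \frac{245}{102}\right) = 114 \left(- \frac{59353}{11730}\right) = - \frac{1127707}{1955}$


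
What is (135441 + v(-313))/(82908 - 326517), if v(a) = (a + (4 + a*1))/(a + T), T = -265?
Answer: -39142760/70403001 ≈ -0.55598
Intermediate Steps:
v(a) = (4 + 2*a)/(-265 + a) (v(a) = (a + (4 + a*1))/(a - 265) = (a + (4 + a))/(-265 + a) = (4 + 2*a)/(-265 + a))
(135441 + v(-313))/(82908 - 326517) = (135441 + 2*(2 - 313)/(-265 - 313))/(82908 - 326517) = (135441 + 2*(-311)/(-578))/(-243609) = (135441 + 2*(-1/578)*(-311))*(-1/243609) = (135441 + 311/289)*(-1/243609) = (39142760/289)*(-1/243609) = -39142760/70403001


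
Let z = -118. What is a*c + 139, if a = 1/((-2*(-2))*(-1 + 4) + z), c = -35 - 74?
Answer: 14843/106 ≈ 140.03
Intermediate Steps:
c = -109
a = -1/106 (a = 1/((-2*(-2))*(-1 + 4) - 118) = 1/(4*3 - 118) = 1/(12 - 118) = 1/(-106) = -1/106 ≈ -0.0094340)
a*c + 139 = -1/106*(-109) + 139 = 109/106 + 139 = 14843/106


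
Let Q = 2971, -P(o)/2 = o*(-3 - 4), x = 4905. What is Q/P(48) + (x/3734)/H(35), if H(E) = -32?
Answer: 10990709/2509248 ≈ 4.3801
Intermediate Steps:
P(o) = 14*o (P(o) = -2*o*(-3 - 4) = -2*o*(-7) = -(-14)*o = 14*o)
Q/P(48) + (x/3734)/H(35) = 2971/((14*48)) + (4905/3734)/(-32) = 2971/672 + (4905*(1/3734))*(-1/32) = 2971*(1/672) + (4905/3734)*(-1/32) = 2971/672 - 4905/119488 = 10990709/2509248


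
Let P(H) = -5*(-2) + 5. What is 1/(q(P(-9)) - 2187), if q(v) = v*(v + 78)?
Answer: -1/792 ≈ -0.0012626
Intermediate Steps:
P(H) = 15 (P(H) = 10 + 5 = 15)
q(v) = v*(78 + v)
1/(q(P(-9)) - 2187) = 1/(15*(78 + 15) - 2187) = 1/(15*93 - 2187) = 1/(1395 - 2187) = 1/(-792) = -1/792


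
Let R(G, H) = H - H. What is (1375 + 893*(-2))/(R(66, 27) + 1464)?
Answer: -137/488 ≈ -0.28074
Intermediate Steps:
R(G, H) = 0
(1375 + 893*(-2))/(R(66, 27) + 1464) = (1375 + 893*(-2))/(0 + 1464) = (1375 - 1786)/1464 = -411*1/1464 = -137/488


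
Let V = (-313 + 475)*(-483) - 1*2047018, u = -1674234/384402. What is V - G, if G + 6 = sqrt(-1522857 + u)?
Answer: -2125258 - 3*I*sqrt(694523000769854)/64067 ≈ -2.1253e+6 - 1234.0*I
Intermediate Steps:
u = -279039/64067 (u = -1674234*1/384402 = -279039/64067 ≈ -4.3554)
V = -2125264 (V = 162*(-483) - 2047018 = -78246 - 2047018 = -2125264)
G = -6 + 3*I*sqrt(694523000769854)/64067 (G = -6 + sqrt(-1522857 - 279039/64067) = -6 + sqrt(-97565158458/64067) = -6 + 3*I*sqrt(694523000769854)/64067 ≈ -6.0 + 1234.0*I)
V - G = -2125264 - (-6 + 3*I*sqrt(694523000769854)/64067) = -2125264 + (6 - 3*I*sqrt(694523000769854)/64067) = -2125258 - 3*I*sqrt(694523000769854)/64067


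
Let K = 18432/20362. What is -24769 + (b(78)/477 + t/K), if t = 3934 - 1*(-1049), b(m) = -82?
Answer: -9409660561/488448 ≈ -19264.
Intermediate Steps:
K = 9216/10181 (K = 18432*(1/20362) = 9216/10181 ≈ 0.90522)
t = 4983 (t = 3934 + 1049 = 4983)
-24769 + (b(78)/477 + t/K) = -24769 + (-82/477 + 4983/(9216/10181)) = -24769 + (-82*1/477 + 4983*(10181/9216)) = -24769 + (-82/477 + 16910641/3072) = -24769 + 2688707951/488448 = -9409660561/488448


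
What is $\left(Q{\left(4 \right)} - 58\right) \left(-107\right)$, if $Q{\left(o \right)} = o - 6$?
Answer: $6420$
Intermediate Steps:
$Q{\left(o \right)} = -6 + o$ ($Q{\left(o \right)} = o - 6 = -6 + o$)
$\left(Q{\left(4 \right)} - 58\right) \left(-107\right) = \left(\left(-6 + 4\right) - 58\right) \left(-107\right) = \left(-2 - 58\right) \left(-107\right) = \left(-60\right) \left(-107\right) = 6420$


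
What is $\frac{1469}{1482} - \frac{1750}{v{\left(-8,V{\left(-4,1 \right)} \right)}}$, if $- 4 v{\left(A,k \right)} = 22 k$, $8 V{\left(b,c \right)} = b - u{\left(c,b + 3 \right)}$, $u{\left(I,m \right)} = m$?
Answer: $- \frac{1062757}{1254} \approx -847.49$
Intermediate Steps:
$V{\left(b,c \right)} = - \frac{3}{8}$ ($V{\left(b,c \right)} = \frac{b - \left(b + 3\right)}{8} = \frac{b - \left(3 + b\right)}{8} = \frac{1}{8} \left(-3\right) = - \frac{3}{8}$)
$v{\left(A,k \right)} = - \frac{11 k}{2}$ ($v{\left(A,k \right)} = - \frac{22 k}{4} = - \frac{11 k}{2}$)
$\frac{1469}{1482} - \frac{1750}{v{\left(-8,V{\left(-4,1 \right)} \right)}} = \frac{1469}{1482} - \frac{1750}{\left(- \frac{11}{2}\right) \left(- \frac{3}{8}\right)} = 1469 \cdot \frac{1}{1482} - \frac{1750}{\frac{33}{16}} = \frac{113}{114} - \frac{28000}{33} = - \frac{1062757}{1254}$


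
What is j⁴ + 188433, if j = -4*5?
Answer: 348433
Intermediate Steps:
j = -20
j⁴ + 188433 = (-20)⁴ + 188433 = 160000 + 188433 = 348433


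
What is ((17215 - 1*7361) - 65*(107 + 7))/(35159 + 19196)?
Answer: 2444/54355 ≈ 0.044964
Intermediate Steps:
((17215 - 1*7361) - 65*(107 + 7))/(35159 + 19196) = ((17215 - 7361) - 65*114)/54355 = (9854 - 7410)*(1/54355) = 2444*(1/54355) = 2444/54355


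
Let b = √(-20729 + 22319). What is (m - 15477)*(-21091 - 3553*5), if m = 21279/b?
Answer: 601374312 - 137802804*√1590/265 ≈ 5.8064e+8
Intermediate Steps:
b = √1590 ≈ 39.875
m = 7093*√1590/530 (m = 21279/(√1590) = 21279*(√1590/1590) = 7093*√1590/530 ≈ 533.65)
(m - 15477)*(-21091 - 3553*5) = (7093*√1590/530 - 15477)*(-21091 - 3553*5) = (-15477 + 7093*√1590/530)*(-21091 - 17765) = (-15477 + 7093*√1590/530)*(-38856) = 601374312 - 137802804*√1590/265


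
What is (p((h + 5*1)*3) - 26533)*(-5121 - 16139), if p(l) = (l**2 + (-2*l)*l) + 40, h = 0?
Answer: 568024680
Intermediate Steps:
p(l) = 40 - l**2 (p(l) = (l**2 - 2*l**2) + 40 = -l**2 + 40 = 40 - l**2)
(p((h + 5*1)*3) - 26533)*(-5121 - 16139) = ((40 - ((0 + 5*1)*3)**2) - 26533)*(-5121 - 16139) = ((40 - ((0 + 5)*3)**2) - 26533)*(-21260) = ((40 - (5*3)**2) - 26533)*(-21260) = ((40 - 1*15**2) - 26533)*(-21260) = ((40 - 1*225) - 26533)*(-21260) = ((40 - 225) - 26533)*(-21260) = (-185 - 26533)*(-21260) = -26718*(-21260) = 568024680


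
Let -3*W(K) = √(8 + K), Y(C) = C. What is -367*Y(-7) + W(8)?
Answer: 7703/3 ≈ 2567.7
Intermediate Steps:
W(K) = -√(8 + K)/3
-367*Y(-7) + W(8) = -367*(-7) - √(8 + 8)/3 = 2569 - √16/3 = 2569 - ⅓*4 = 2569 - 4/3 = 7703/3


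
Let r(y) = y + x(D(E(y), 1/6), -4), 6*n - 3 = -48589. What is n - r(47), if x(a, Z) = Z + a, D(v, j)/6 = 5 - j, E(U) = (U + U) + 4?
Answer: -24509/3 ≈ -8169.7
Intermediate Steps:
n = -24293/3 (n = 1/2 + (1/6)*(-48589) = 1/2 - 48589/6 = -24293/3 ≈ -8097.7)
E(U) = 4 + 2*U (E(U) = 2*U + 4 = 4 + 2*U)
D(v, j) = 30 - 6*j (D(v, j) = 6*(5 - j) = 30 - 6*j)
r(y) = 25 + y (r(y) = y + (-4 + (30 - 6/6)) = y + (-4 + (30 - 6*1/6)) = y + (-4 + (30 - 1)) = y + (-4 + 29) = y + 25 = 25 + y)
n - r(47) = -24293/3 - (25 + 47) = -24293/3 - 1*72 = -24293/3 - 72 = -24509/3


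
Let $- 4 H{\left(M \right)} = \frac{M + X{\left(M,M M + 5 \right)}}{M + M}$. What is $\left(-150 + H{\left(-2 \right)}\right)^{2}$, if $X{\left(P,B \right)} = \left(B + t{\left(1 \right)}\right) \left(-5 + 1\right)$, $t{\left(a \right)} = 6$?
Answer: $\frac{1515361}{64} \approx 23678.0$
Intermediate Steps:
$X{\left(P,B \right)} = -24 - 4 B$ ($X{\left(P,B \right)} = \left(B + 6\right) \left(-5 + 1\right) = \left(6 + B\right) \left(-4\right) = -24 - 4 B$)
$H{\left(M \right)} = - \frac{-44 + M - 4 M^{2}}{8 M}$ ($H{\left(M \right)} = - \frac{\left(M - \left(24 + 4 \left(M M + 5\right)\right)\right) \frac{1}{M + M}}{4} = - \frac{\left(M - \left(24 + 4 \left(M^{2} + 5\right)\right)\right) \frac{1}{2 M}}{4} = - \frac{\left(M - \left(24 + 4 \left(5 + M^{2}\right)\right)\right) \frac{1}{2 M}}{4} = - \frac{\left(M - \left(44 + 4 M^{2}\right)\right) \frac{1}{2 M}}{4} = - \frac{\left(-44 + M - 4 M^{2}\right) \frac{1}{2 M}}{4} = - \frac{\frac{1}{2} \frac{1}{M} \left(-44 + M - 4 M^{2}\right)}{4} = - \frac{-44 + M - 4 M^{2}}{8 M}$)
$\left(-150 + H{\left(-2 \right)}\right)^{2} = \left(-150 + \frac{44 - -2 + 4 \left(-2\right)^{2}}{8 \left(-2\right)}\right)^{2} = \left(-150 + \frac{1}{8} \left(- \frac{1}{2}\right) \left(44 + 2 + 4 \cdot 4\right)\right)^{2} = \left(-150 + \frac{1}{8} \left(- \frac{1}{2}\right) \left(44 + 2 + 16\right)\right)^{2} = \left(-150 + \frac{1}{8} \left(- \frac{1}{2}\right) 62\right)^{2} = \left(-150 - \frac{31}{8}\right)^{2} = \left(- \frac{1231}{8}\right)^{2} = \frac{1515361}{64}$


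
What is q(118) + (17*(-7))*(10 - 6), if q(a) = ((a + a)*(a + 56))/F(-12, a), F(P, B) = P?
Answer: -3898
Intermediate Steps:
q(a) = -a*(56 + a)/6 (q(a) = ((a + a)*(a + 56))/(-12) = ((2*a)*(56 + a))*(-1/12) = (2*a*(56 + a))*(-1/12) = -a*(56 + a)/6)
q(118) + (17*(-7))*(10 - 6) = -⅙*118*(56 + 118) + (17*(-7))*(10 - 6) = -⅙*118*174 - 119*4 = -3422 - 476 = -3898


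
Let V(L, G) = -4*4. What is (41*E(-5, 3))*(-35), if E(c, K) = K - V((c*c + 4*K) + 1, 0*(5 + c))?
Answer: -27265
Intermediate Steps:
V(L, G) = -16
E(c, K) = 16 + K (E(c, K) = K - 1*(-16) = K + 16 = 16 + K)
(41*E(-5, 3))*(-35) = (41*(16 + 3))*(-35) = (41*19)*(-35) = 779*(-35) = -27265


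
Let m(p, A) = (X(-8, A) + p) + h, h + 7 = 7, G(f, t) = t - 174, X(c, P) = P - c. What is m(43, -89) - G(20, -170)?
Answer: 306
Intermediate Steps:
G(f, t) = -174 + t
h = 0 (h = -7 + 7 = 0)
m(p, A) = 8 + A + p (m(p, A) = ((A - 1*(-8)) + p) + 0 = ((A + 8) + p) + 0 = ((8 + A) + p) + 0 = (8 + A + p) + 0 = 8 + A + p)
m(43, -89) - G(20, -170) = (8 - 89 + 43) - (-174 - 170) = -38 - 1*(-344) = -38 + 344 = 306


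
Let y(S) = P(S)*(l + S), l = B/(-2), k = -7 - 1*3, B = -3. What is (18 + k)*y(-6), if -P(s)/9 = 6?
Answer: 1944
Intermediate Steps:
k = -10 (k = -7 - 3 = -10)
P(s) = -54 (P(s) = -9*6 = -54)
l = 3/2 (l = -3/(-2) = -3*(-1/2) = 3/2 ≈ 1.5000)
y(S) = -81 - 54*S (y(S) = -54*(3/2 + S) = -81 - 54*S)
(18 + k)*y(-6) = (18 - 10)*(-81 - 54*(-6)) = 8*(-81 + 324) = 8*243 = 1944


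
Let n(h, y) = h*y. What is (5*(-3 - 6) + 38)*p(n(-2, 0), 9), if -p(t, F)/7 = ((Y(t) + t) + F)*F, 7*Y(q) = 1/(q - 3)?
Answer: 3948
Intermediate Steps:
Y(q) = 1/(7*(-3 + q)) (Y(q) = 1/(7*(q - 3)) = 1/(7*(-3 + q)))
p(t, F) = -7*F*(F + t + 1/(7*(-3 + t))) (p(t, F) = -7*((1/(7*(-3 + t)) + t) + F)*F = -7*((t + 1/(7*(-3 + t))) + F)*F = -7*(F + t + 1/(7*(-3 + t)))*F = -7*F*(F + t + 1/(7*(-3 + t))))
(5*(-3 - 6) + 38)*p(n(-2, 0), 9) = (5*(-3 - 6) + 38)*(-1*9*(1 + 7*(-3 - 2*0)*(9 - 2*0))/(-3 - 2*0)) = (5*(-9) + 38)*(-1*9*(1 + 7*(-3 + 0)*(9 + 0))/(-3 + 0)) = (-45 + 38)*(-1*9*(1 + 7*(-3)*9)/(-3)) = -(-7)*9*(-1)*(1 - 189)/3 = -(-7)*9*(-1)*(-188)/3 = -7*(-564) = 3948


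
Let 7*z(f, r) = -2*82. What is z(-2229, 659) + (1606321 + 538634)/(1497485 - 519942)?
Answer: -20757481/977543 ≈ -21.234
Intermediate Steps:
z(f, r) = -164/7 (z(f, r) = (-2*82)/7 = (1/7)*(-164) = -164/7)
z(-2229, 659) + (1606321 + 538634)/(1497485 - 519942) = -164/7 + (1606321 + 538634)/(1497485 - 519942) = -164/7 + 2144955/977543 = -20757481/977543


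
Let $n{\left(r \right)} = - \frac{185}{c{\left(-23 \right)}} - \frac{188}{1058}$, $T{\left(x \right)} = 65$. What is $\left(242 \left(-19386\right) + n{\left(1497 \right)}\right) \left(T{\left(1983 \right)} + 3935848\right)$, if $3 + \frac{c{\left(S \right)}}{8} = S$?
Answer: $- \frac{2031739414137338223}{110032} \approx -1.8465 \cdot 10^{13}$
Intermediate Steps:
$c{\left(S \right)} = -24 + 8 S$
$n{\left(r \right)} = \frac{78313}{110032}$ ($n{\left(r \right)} = - \frac{185}{-24 + 8 \left(-23\right)} - \frac{188}{1058} = - \frac{185}{-24 - 184} - \frac{94}{529} = - \frac{185}{-208} - \frac{94}{529} = \left(-185\right) \left(- \frac{1}{208}\right) - \frac{94}{529} = \frac{185}{208} - \frac{94}{529} = \frac{78313}{110032}$)
$\left(242 \left(-19386\right) + n{\left(1497 \right)}\right) \left(T{\left(1983 \right)} + 3935848\right) = \left(242 \left(-19386\right) + \frac{78313}{110032}\right) \left(65 + 3935848\right) = \left(-4691412 + \frac{78313}{110032}\right) 3935913 = \left(- \frac{516205366871}{110032}\right) 3935913 = - \frac{2031739414137338223}{110032}$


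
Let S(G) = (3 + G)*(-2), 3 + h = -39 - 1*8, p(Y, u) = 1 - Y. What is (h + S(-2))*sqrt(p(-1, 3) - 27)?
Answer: -260*I ≈ -260.0*I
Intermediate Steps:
h = -50 (h = -3 + (-39 - 1*8) = -3 + (-39 - 8) = -3 - 47 = -50)
S(G) = -6 - 2*G
(h + S(-2))*sqrt(p(-1, 3) - 27) = (-50 + (-6 - 2*(-2)))*sqrt((1 - 1*(-1)) - 27) = (-50 + (-6 + 4))*sqrt((1 + 1) - 27) = (-50 - 2)*sqrt(2 - 27) = -260*I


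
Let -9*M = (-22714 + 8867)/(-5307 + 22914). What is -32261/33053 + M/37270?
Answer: -190530298713719/195208241878530 ≈ -0.97604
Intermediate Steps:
M = 13847/158463 (M = -(-22714 + 8867)/(9*(-5307 + 22914)) = -(-13847)/(9*17607) = -⅑*(-13847/17607) = 13847/158463 ≈ 0.087383)
-32261/33053 + M/37270 = -32261/33053 + (13847/158463)/37270 = -32261*1/33053 + (13847/158463)*(1/37270) = -32261/33053 + 13847/5905916010 = -190530298713719/195208241878530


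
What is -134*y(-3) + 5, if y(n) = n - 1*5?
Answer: 1077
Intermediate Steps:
y(n) = -5 + n (y(n) = n - 5 = -5 + n)
-134*y(-3) + 5 = -134*(-5 - 3) + 5 = -134*(-8) + 5 = 1072 + 5 = 1077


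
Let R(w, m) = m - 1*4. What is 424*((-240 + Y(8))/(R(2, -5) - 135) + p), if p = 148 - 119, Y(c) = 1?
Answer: 233995/18 ≈ 13000.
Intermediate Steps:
R(w, m) = -4 + m (R(w, m) = m - 4 = -4 + m)
p = 29
424*((-240 + Y(8))/(R(2, -5) - 135) + p) = 424*((-240 + 1)/((-4 - 5) - 135) + 29) = 424*(-239/(-9 - 135) + 29) = 424*(-239/(-144) + 29) = 424*(-239*(-1/144) + 29) = 424*(239/144 + 29) = 424*(4415/144) = 233995/18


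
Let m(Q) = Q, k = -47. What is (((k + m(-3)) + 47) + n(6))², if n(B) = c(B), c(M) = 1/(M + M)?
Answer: 1225/144 ≈ 8.5069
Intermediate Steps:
c(M) = 1/(2*M)
n(B) = 1/(2*B)
(((k + m(-3)) + 47) + n(6))² = (((-47 - 3) + 47) + (½)/6)² = ((-50 + 47) + (½)*(⅙))² = (-3 + 1/12)² = (-35/12)² = 1225/144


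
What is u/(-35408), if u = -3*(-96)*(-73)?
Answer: 1314/2213 ≈ 0.59376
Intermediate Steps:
u = -21024 (u = 288*(-73) = -21024)
u/(-35408) = -21024/(-35408) = -21024*(-1/35408) = 1314/2213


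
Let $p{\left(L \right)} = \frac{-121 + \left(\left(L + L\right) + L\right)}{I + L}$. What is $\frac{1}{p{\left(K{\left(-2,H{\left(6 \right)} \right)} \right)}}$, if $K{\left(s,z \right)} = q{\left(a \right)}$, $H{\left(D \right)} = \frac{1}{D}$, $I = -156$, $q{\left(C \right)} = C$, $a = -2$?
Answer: $\frac{158}{127} \approx 1.2441$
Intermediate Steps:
$K{\left(s,z \right)} = -2$
$p{\left(L \right)} = \frac{-121 + 3 L}{-156 + L}$ ($p{\left(L \right)} = \frac{-121 + \left(\left(L + L\right) + L\right)}{-156 + L} = \frac{-121 + \left(2 L + L\right)}{-156 + L} = \frac{-121 + 3 L}{-156 + L}$)
$\frac{1}{p{\left(K{\left(-2,H{\left(6 \right)} \right)} \right)}} = \frac{1}{\frac{1}{-156 - 2} \left(-121 + 3 \left(-2\right)\right)} = \frac{1}{\frac{1}{-158} \left(-121 - 6\right)} = \frac{1}{\left(- \frac{1}{158}\right) \left(-127\right)} = \frac{1}{\frac{127}{158}} = \frac{158}{127}$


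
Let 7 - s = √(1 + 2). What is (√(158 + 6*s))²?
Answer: 200 - 6*√3 ≈ 189.61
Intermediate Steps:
s = 7 - √3 (s = 7 - √(1 + 2) = 7 - √3 ≈ 5.2680)
(√(158 + 6*s))² = (√(158 + 6*(7 - √3)))² = (√(158 + (42 - 6*√3)))² = (√(200 - 6*√3))² = 200 - 6*√3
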